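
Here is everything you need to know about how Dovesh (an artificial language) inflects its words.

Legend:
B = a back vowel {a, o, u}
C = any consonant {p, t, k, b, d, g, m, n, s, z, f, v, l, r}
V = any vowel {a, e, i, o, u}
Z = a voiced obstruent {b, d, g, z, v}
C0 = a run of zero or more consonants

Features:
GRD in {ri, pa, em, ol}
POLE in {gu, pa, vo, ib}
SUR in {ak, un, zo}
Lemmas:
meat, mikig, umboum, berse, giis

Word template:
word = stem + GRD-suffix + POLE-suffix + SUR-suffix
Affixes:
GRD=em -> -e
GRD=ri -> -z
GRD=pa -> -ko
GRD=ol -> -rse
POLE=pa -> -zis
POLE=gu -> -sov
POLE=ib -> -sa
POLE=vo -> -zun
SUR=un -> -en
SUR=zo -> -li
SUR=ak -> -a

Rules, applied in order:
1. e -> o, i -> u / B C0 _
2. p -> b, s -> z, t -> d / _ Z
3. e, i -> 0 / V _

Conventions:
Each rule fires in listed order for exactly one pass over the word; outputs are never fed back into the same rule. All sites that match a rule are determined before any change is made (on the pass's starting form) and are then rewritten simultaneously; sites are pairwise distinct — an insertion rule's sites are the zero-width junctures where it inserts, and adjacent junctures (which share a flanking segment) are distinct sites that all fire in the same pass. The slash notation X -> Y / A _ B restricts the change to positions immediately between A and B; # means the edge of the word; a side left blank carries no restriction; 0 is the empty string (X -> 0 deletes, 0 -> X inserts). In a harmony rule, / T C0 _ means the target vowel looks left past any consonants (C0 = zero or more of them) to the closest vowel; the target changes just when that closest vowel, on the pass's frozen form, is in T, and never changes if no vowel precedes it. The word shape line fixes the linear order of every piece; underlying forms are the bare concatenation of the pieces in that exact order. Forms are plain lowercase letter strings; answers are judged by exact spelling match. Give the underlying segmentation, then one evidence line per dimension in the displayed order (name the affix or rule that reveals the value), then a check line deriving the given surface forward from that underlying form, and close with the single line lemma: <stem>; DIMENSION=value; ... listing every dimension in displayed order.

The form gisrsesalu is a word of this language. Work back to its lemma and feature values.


underlying: giis-rse-sa-li
GRD=ol - signalled by the affix -rse
POLE=ib - signalled by the affix -sa
SUR=zo - signalled by the affix -li
check: giisrsesali -> giisrsesalu -> giisrsesalu -> gisrsesalu
lemma: giis; GRD=ol; POLE=ib; SUR=zo


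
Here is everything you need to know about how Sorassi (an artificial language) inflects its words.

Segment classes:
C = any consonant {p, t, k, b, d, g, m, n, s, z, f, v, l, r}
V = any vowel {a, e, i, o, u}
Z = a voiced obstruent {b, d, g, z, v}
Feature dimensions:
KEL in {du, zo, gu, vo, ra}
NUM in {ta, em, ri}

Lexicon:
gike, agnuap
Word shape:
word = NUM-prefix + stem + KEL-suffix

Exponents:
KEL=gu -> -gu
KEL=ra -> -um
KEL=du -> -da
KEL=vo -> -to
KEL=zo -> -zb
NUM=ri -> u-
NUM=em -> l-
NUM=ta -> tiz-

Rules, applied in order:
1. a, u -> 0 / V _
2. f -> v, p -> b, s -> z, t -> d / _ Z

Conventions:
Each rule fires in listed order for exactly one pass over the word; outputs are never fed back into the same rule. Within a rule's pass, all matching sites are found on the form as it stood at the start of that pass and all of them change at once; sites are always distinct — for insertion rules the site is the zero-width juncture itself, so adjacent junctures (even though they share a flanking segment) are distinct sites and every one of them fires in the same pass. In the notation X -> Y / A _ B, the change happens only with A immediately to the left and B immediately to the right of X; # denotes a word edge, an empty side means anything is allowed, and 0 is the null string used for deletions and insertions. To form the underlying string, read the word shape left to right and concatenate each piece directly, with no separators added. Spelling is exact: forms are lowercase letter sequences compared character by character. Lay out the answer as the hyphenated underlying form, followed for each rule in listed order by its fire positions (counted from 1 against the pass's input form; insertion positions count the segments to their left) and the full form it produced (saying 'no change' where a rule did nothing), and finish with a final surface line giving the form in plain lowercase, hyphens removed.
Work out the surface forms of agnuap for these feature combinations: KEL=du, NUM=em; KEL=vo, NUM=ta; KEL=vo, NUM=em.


cell KEL=du, NUM=em:
underlying: l-agnuap-da
1. a, u -> 0 / V _: fires at position(s) 6: lagnupda
2. f -> v, p -> b, s -> z, t -> d / _ Z: fires at position(s) 6: lagnubda
surface: lagnubda

cell KEL=vo, NUM=ta:
underlying: tiz-agnuap-to
1. a, u -> 0 / V _: fires at position(s) 8: tizagnupto
2. f -> v, p -> b, s -> z, t -> d / _ Z: no change
surface: tizagnupto

cell KEL=vo, NUM=em:
underlying: l-agnuap-to
1. a, u -> 0 / V _: fires at position(s) 6: lagnupto
2. f -> v, p -> b, s -> z, t -> d / _ Z: no change
surface: lagnupto


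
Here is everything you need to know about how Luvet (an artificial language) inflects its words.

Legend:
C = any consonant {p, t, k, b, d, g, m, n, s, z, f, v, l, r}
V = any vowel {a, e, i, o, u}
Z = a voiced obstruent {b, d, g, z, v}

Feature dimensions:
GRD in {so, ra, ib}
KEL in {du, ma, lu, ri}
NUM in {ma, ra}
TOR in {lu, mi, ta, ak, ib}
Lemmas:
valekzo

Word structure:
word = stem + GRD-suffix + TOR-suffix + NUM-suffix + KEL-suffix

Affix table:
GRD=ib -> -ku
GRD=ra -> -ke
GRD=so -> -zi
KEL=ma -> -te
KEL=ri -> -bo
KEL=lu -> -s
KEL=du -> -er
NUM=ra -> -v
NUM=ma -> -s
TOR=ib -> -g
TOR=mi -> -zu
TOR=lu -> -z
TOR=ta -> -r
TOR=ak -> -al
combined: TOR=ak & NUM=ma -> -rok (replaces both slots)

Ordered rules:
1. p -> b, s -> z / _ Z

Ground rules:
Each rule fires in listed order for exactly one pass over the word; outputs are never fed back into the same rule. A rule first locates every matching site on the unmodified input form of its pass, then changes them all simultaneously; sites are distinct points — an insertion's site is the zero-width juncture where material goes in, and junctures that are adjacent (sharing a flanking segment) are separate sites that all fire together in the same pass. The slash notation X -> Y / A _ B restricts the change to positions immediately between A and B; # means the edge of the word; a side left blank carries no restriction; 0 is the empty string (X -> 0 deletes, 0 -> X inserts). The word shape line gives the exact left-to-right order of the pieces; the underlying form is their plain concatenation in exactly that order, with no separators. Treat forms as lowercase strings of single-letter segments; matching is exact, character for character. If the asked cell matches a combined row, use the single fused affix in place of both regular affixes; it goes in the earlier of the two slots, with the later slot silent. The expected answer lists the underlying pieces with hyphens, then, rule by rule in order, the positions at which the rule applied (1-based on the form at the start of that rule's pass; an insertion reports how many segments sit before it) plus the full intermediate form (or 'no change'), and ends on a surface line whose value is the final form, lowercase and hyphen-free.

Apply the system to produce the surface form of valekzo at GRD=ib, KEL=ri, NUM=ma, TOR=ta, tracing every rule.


underlying: valekzo-ku-r-s-bo
1. p -> b, s -> z / _ Z: fires at position(s) 11: valekzokurzbo
surface: valekzokurzbo


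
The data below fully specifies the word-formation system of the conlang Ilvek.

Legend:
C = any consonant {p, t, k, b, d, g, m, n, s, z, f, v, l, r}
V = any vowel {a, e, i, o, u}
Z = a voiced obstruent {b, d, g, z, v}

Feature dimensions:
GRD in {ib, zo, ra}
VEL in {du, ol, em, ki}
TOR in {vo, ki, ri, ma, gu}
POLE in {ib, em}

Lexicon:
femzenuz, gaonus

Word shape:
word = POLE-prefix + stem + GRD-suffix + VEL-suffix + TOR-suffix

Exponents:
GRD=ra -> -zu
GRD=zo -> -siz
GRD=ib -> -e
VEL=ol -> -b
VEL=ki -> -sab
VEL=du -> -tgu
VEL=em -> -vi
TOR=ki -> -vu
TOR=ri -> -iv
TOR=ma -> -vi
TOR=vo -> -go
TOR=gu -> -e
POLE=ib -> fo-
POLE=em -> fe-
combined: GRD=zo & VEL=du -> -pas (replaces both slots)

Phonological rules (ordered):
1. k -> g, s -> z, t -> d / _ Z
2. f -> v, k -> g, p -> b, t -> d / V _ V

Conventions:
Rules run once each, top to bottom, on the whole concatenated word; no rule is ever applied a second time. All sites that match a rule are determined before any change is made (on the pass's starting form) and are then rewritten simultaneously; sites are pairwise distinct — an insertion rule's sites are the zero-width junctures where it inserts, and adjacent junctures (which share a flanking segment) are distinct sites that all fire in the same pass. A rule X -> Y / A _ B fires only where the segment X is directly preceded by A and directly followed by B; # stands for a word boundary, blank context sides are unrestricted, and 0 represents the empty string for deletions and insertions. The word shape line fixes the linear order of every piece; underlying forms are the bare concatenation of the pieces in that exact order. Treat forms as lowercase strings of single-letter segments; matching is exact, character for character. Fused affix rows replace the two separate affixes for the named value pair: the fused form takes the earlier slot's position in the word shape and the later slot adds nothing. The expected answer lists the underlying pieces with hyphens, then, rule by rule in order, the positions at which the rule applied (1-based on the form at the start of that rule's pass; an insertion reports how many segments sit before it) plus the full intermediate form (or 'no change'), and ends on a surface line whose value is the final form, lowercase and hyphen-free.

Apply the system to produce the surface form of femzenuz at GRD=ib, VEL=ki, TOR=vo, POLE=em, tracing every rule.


underlying: fe-femzenuz-e-sab-go
1. k -> g, s -> z, t -> d / _ Z: no change
2. f -> v, k -> g, p -> b, t -> d / V _ V: fires at position(s) 3: fevemzenuzesabgo
surface: fevemzenuzesabgo


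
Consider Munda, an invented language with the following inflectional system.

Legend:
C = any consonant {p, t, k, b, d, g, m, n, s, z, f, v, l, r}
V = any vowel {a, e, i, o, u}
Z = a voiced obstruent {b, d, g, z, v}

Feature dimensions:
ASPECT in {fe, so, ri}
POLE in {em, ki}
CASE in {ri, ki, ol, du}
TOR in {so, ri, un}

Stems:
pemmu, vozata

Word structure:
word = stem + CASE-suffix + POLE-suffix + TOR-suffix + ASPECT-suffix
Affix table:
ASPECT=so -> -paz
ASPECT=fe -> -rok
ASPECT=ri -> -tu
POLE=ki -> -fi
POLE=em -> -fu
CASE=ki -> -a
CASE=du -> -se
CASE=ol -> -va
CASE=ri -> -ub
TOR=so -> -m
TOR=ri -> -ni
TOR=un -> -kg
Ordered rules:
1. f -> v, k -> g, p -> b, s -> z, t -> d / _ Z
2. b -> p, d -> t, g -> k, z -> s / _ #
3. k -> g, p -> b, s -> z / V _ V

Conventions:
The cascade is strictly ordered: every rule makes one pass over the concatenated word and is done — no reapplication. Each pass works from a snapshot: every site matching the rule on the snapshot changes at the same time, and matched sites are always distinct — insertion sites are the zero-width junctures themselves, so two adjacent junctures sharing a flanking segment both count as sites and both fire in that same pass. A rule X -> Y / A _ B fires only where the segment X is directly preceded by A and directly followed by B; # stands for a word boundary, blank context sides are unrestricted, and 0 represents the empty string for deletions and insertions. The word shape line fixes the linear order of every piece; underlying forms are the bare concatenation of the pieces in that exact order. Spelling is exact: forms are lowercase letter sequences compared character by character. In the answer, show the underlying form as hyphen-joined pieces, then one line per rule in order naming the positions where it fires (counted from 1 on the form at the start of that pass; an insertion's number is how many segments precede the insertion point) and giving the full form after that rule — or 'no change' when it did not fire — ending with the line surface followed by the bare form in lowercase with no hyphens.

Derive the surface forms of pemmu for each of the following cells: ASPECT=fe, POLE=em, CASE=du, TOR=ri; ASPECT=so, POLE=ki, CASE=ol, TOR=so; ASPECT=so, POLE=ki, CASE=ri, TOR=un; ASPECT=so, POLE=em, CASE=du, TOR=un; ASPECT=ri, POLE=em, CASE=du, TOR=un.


cell ASPECT=fe, POLE=em, CASE=du, TOR=ri:
underlying: pemmu-se-fu-ni-rok
1. f -> v, k -> g, p -> b, s -> z, t -> d / _ Z: no change
2. b -> p, d -> t, g -> k, z -> s / _ #: no change
3. k -> g, p -> b, s -> z / V _ V: fires at position(s) 6: pemmuzefunirok
surface: pemmuzefunirok

cell ASPECT=so, POLE=ki, CASE=ol, TOR=so:
underlying: pemmu-va-fi-m-paz
1. f -> v, k -> g, p -> b, s -> z, t -> d / _ Z: no change
2. b -> p, d -> t, g -> k, z -> s / _ #: fires at position(s) 13: pemmuvafimpas
3. k -> g, p -> b, s -> z / V _ V: no change
surface: pemmuvafimpas

cell ASPECT=so, POLE=ki, CASE=ri, TOR=un:
underlying: pemmu-ub-fi-kg-paz
1. f -> v, k -> g, p -> b, s -> z, t -> d / _ Z: fires at position(s) 10: pemmuubfiggpaz
2. b -> p, d -> t, g -> k, z -> s / _ #: fires at position(s) 14: pemmuubfiggpas
3. k -> g, p -> b, s -> z / V _ V: no change
surface: pemmuubfiggpas

cell ASPECT=so, POLE=em, CASE=du, TOR=un:
underlying: pemmu-se-fu-kg-paz
1. f -> v, k -> g, p -> b, s -> z, t -> d / _ Z: fires at position(s) 10: pemmusefuggpaz
2. b -> p, d -> t, g -> k, z -> s / _ #: fires at position(s) 14: pemmusefuggpas
3. k -> g, p -> b, s -> z / V _ V: fires at position(s) 6: pemmuzefuggpas
surface: pemmuzefuggpas

cell ASPECT=ri, POLE=em, CASE=du, TOR=un:
underlying: pemmu-se-fu-kg-tu
1. f -> v, k -> g, p -> b, s -> z, t -> d / _ Z: fires at position(s) 10: pemmusefuggtu
2. b -> p, d -> t, g -> k, z -> s / _ #: no change
3. k -> g, p -> b, s -> z / V _ V: fires at position(s) 6: pemmuzefuggtu
surface: pemmuzefuggtu


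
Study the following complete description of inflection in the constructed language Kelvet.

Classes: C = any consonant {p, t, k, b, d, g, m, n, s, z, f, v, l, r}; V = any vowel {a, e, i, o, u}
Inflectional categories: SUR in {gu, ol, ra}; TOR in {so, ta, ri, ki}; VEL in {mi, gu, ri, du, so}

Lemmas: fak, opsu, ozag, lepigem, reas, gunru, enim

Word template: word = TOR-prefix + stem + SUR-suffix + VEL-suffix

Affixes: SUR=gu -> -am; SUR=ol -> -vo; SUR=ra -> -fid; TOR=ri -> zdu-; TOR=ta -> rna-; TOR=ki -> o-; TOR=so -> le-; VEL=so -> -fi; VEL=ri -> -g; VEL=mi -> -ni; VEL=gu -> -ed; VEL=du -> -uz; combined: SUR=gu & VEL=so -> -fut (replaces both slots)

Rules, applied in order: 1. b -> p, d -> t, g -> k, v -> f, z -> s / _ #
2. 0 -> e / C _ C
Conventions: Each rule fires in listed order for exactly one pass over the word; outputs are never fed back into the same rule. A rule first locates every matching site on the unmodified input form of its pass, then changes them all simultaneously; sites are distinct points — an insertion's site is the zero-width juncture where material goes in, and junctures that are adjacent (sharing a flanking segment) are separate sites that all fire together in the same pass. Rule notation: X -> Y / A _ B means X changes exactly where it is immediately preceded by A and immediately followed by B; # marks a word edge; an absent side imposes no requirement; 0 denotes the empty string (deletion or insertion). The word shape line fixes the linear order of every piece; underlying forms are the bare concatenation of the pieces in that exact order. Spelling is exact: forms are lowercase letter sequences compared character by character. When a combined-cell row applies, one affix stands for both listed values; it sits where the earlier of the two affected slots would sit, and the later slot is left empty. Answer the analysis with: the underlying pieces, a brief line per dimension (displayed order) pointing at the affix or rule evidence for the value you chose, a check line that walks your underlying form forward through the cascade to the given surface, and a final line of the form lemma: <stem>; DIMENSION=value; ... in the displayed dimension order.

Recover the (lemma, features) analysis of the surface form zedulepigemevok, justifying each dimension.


underlying: zdu-lepigem-vo-g
SUR=ol - signalled by the affix -vo
TOR=ri - signalled by the affix zdu-
VEL=ri - signalled by the affix -g
check: zdulepigemvog -> zdulepigemvok -> zedulepigemevok
lemma: lepigem; SUR=ol; TOR=ri; VEL=ri


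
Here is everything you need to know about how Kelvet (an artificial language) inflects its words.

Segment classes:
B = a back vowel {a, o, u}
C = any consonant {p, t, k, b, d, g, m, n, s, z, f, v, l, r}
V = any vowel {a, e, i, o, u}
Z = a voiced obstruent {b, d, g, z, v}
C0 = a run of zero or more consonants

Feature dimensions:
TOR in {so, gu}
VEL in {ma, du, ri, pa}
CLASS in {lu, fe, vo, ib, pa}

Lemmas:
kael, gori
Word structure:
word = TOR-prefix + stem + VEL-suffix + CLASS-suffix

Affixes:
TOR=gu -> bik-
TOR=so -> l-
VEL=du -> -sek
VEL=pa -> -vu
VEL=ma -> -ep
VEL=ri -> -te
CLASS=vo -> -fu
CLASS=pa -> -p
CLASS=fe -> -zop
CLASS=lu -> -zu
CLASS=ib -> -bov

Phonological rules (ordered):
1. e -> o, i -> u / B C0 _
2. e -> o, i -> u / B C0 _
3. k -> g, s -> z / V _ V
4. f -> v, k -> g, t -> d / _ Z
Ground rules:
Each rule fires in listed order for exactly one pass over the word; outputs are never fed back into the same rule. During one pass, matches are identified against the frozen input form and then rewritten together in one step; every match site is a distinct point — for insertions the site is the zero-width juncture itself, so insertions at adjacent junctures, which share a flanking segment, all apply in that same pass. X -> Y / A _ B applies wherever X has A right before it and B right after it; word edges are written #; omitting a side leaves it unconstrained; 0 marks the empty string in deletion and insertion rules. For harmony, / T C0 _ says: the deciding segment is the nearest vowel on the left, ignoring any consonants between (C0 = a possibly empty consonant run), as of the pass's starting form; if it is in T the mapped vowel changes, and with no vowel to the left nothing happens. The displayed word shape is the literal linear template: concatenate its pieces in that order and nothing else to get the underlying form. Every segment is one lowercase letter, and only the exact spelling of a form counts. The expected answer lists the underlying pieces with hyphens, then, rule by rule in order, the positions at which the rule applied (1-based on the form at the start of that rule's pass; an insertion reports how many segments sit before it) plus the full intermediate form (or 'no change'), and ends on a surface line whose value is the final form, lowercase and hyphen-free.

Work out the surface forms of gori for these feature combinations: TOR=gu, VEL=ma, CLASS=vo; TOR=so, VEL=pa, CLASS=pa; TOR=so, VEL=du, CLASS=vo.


cell TOR=gu, VEL=ma, CLASS=vo:
underlying: bik-gori-ep-fu
1. e -> o, i -> u / B C0 _: fires at position(s) 7: bikgoruepfu
2. e -> o, i -> u / B C0 _: fires at position(s) 8: bikgoruopfu
3. k -> g, s -> z / V _ V: no change
4. f -> v, k -> g, t -> d / _ Z: fires at position(s) 3: biggoruopfu
surface: biggoruopfu

cell TOR=so, VEL=pa, CLASS=pa:
underlying: l-gori-vu-p
1. e -> o, i -> u / B C0 _: fires at position(s) 5: lgoruvup
2. e -> o, i -> u / B C0 _: no change
3. k -> g, s -> z / V _ V: no change
4. f -> v, k -> g, t -> d / _ Z: no change
surface: lgoruvup

cell TOR=so, VEL=du, CLASS=vo:
underlying: l-gori-sek-fu
1. e -> o, i -> u / B C0 _: fires at position(s) 5: lgorusekfu
2. e -> o, i -> u / B C0 _: fires at position(s) 7: lgorusokfu
3. k -> g, s -> z / V _ V: fires at position(s) 6: lgoruzokfu
4. f -> v, k -> g, t -> d / _ Z: no change
surface: lgoruzokfu


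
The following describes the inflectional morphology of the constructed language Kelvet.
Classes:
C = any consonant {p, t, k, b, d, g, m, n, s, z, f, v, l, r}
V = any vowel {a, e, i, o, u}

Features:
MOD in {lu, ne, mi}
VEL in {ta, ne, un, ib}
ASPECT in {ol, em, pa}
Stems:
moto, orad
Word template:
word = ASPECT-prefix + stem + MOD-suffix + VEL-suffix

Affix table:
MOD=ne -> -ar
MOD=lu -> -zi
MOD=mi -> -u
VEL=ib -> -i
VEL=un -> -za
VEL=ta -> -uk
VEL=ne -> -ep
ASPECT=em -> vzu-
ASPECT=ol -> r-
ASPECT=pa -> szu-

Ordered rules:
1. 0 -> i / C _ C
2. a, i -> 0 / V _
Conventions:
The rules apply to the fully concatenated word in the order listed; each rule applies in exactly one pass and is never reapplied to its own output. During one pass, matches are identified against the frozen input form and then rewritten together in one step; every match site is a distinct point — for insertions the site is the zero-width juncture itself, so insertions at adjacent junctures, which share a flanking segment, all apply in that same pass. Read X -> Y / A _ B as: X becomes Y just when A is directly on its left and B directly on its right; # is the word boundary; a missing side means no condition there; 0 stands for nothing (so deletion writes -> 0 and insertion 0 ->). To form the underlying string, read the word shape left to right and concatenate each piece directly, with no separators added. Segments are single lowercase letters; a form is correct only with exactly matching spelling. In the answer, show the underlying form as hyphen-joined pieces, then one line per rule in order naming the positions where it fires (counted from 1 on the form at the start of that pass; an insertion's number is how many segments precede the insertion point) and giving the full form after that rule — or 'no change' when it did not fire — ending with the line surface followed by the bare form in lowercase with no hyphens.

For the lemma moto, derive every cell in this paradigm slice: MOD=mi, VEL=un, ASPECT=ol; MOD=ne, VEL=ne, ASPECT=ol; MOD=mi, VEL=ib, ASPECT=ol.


cell MOD=mi, VEL=un, ASPECT=ol:
underlying: r-moto-u-za
1. 0 -> i / C _ C: inserts after position(s) 1: rimotouza
2. a, i -> 0 / V _: no change
surface: rimotouza

cell MOD=ne, VEL=ne, ASPECT=ol:
underlying: r-moto-ar-ep
1. 0 -> i / C _ C: inserts after position(s) 1: rimotoarep
2. a, i -> 0 / V _: fires at position(s) 7: rimotorep
surface: rimotorep

cell MOD=mi, VEL=ib, ASPECT=ol:
underlying: r-moto-u-i
1. 0 -> i / C _ C: inserts after position(s) 1: rimotoui
2. a, i -> 0 / V _: fires at position(s) 8: rimotou
surface: rimotou


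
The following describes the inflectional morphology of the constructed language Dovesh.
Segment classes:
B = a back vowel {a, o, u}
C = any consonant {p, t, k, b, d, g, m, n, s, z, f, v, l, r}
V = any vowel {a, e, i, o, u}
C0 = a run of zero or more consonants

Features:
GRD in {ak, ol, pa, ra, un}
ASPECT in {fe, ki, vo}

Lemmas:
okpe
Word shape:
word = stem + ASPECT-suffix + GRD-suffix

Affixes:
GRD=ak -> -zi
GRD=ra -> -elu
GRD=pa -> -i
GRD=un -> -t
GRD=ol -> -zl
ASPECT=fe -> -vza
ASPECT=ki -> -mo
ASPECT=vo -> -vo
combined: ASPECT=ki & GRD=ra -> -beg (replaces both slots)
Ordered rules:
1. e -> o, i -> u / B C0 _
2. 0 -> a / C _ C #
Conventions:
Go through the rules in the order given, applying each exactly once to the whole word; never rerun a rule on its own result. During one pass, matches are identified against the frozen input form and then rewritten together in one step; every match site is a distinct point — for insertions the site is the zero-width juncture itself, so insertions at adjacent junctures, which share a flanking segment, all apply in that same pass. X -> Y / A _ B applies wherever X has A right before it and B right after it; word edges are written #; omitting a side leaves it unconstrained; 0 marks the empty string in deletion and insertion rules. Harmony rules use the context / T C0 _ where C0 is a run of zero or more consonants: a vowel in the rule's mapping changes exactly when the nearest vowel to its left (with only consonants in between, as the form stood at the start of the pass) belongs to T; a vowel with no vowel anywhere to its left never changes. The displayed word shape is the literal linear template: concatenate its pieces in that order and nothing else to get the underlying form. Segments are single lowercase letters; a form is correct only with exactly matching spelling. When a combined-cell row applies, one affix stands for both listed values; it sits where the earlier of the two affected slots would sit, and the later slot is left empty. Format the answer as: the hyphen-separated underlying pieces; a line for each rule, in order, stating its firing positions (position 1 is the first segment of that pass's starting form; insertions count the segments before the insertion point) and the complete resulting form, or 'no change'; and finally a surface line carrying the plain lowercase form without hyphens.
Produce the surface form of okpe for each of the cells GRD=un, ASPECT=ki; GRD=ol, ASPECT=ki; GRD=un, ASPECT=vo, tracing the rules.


cell GRD=un, ASPECT=ki:
underlying: okpe-mo-t
1. e -> o, i -> u / B C0 _: fires at position(s) 4: okpomot
2. 0 -> a / C _ C #: no change
surface: okpomot

cell GRD=ol, ASPECT=ki:
underlying: okpe-mo-zl
1. e -> o, i -> u / B C0 _: fires at position(s) 4: okpomozl
2. 0 -> a / C _ C #: inserts after position(s) 7: okpomozal
surface: okpomozal

cell GRD=un, ASPECT=vo:
underlying: okpe-vo-t
1. e -> o, i -> u / B C0 _: fires at position(s) 4: okpovot
2. 0 -> a / C _ C #: no change
surface: okpovot


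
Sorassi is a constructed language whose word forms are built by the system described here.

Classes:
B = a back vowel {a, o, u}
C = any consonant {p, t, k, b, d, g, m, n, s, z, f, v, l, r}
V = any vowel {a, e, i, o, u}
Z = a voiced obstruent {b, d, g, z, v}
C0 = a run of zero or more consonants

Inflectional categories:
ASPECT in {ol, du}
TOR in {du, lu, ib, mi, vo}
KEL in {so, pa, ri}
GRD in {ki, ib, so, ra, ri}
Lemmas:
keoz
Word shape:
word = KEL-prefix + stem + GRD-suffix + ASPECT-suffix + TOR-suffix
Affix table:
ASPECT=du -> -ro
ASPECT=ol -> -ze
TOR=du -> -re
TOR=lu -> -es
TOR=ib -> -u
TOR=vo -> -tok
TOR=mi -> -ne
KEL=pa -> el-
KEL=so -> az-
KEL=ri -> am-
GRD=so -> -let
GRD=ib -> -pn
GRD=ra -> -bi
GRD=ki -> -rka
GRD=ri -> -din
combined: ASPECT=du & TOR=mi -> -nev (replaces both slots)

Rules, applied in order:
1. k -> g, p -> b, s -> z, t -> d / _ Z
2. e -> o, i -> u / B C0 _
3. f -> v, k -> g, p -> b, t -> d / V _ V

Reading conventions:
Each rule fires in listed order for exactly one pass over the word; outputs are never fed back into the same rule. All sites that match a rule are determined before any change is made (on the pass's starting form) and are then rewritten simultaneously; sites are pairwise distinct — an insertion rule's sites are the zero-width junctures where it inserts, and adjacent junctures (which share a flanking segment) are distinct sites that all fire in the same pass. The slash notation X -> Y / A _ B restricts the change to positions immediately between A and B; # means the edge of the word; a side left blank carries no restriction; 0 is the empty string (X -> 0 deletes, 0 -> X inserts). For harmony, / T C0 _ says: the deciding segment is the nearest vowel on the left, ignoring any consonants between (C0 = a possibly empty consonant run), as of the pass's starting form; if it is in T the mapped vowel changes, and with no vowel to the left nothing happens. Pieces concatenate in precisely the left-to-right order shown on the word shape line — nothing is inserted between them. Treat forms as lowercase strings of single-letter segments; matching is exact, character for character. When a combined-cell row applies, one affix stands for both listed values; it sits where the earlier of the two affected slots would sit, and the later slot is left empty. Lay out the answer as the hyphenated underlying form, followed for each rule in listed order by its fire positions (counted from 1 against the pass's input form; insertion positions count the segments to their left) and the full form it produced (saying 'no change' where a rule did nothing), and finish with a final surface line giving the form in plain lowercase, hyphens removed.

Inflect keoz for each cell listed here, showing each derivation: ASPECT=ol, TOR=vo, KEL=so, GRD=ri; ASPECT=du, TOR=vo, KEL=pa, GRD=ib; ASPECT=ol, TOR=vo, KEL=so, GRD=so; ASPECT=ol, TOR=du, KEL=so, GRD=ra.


cell ASPECT=ol, TOR=vo, KEL=so, GRD=ri:
underlying: az-keoz-din-ze-tok
1. k -> g, p -> b, s -> z, t -> d / _ Z: no change
2. e -> o, i -> u / B C0 _: fires at position(s) 4, 8: azkoozdunzetok
3. f -> v, k -> g, p -> b, t -> d / V _ V: fires at position(s) 12: azkoozdunzedok
surface: azkoozdunzedok

cell ASPECT=du, TOR=vo, KEL=pa, GRD=ib:
underlying: el-keoz-pn-ro-tok
1. k -> g, p -> b, s -> z, t -> d / _ Z: no change
2. e -> o, i -> u / B C0 _: no change
3. f -> v, k -> g, p -> b, t -> d / V _ V: fires at position(s) 11: elkeozpnrodok
surface: elkeozpnrodok

cell ASPECT=ol, TOR=vo, KEL=so, GRD=so:
underlying: az-keoz-let-ze-tok
1. k -> g, p -> b, s -> z, t -> d / _ Z: fires at position(s) 9: azkeozledzetok
2. e -> o, i -> u / B C0 _: fires at position(s) 4, 8: azkoozlodzetok
3. f -> v, k -> g, p -> b, t -> d / V _ V: fires at position(s) 12: azkoozlodzedok
surface: azkoozlodzedok

cell ASPECT=ol, TOR=du, KEL=so, GRD=ra:
underlying: az-keoz-bi-ze-re
1. k -> g, p -> b, s -> z, t -> d / _ Z: no change
2. e -> o, i -> u / B C0 _: fires at position(s) 4, 8: azkoozbuzere
3. f -> v, k -> g, p -> b, t -> d / V _ V: no change
surface: azkoozbuzere


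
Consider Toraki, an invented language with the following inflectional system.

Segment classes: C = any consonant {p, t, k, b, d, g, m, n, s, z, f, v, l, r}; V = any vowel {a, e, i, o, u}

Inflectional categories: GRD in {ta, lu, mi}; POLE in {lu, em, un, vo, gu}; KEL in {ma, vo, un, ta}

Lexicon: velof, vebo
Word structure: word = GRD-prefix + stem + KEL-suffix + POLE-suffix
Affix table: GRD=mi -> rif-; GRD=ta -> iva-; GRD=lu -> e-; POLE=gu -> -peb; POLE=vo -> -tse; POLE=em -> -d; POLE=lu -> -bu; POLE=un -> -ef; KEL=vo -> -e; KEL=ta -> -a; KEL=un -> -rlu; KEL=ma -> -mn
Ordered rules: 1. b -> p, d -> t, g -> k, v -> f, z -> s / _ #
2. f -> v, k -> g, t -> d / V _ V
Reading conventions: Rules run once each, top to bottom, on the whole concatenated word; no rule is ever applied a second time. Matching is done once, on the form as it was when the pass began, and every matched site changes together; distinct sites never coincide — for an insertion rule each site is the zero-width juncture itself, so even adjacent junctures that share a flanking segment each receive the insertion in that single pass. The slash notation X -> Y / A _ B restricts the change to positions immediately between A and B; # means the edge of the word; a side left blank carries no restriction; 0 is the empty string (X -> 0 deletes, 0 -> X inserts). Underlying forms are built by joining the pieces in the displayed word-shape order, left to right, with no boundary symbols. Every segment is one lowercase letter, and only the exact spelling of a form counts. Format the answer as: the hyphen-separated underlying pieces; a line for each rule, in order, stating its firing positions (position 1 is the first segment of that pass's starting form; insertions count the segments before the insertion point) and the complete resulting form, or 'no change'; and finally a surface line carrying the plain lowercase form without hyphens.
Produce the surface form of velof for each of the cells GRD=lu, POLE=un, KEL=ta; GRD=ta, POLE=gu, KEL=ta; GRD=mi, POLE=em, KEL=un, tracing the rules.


cell GRD=lu, POLE=un, KEL=ta:
underlying: e-velof-a-ef
1. b -> p, d -> t, g -> k, v -> f, z -> s / _ #: no change
2. f -> v, k -> g, t -> d / V _ V: fires at position(s) 6: evelovaef
surface: evelovaef

cell GRD=ta, POLE=gu, KEL=ta:
underlying: iva-velof-a-peb
1. b -> p, d -> t, g -> k, v -> f, z -> s / _ #: fires at position(s) 12: ivavelofapep
2. f -> v, k -> g, t -> d / V _ V: fires at position(s) 8: ivavelovapep
surface: ivavelovapep

cell GRD=mi, POLE=em, KEL=un:
underlying: rif-velof-rlu-d
1. b -> p, d -> t, g -> k, v -> f, z -> s / _ #: fires at position(s) 12: rifvelofrlut
2. f -> v, k -> g, t -> d / V _ V: no change
surface: rifvelofrlut


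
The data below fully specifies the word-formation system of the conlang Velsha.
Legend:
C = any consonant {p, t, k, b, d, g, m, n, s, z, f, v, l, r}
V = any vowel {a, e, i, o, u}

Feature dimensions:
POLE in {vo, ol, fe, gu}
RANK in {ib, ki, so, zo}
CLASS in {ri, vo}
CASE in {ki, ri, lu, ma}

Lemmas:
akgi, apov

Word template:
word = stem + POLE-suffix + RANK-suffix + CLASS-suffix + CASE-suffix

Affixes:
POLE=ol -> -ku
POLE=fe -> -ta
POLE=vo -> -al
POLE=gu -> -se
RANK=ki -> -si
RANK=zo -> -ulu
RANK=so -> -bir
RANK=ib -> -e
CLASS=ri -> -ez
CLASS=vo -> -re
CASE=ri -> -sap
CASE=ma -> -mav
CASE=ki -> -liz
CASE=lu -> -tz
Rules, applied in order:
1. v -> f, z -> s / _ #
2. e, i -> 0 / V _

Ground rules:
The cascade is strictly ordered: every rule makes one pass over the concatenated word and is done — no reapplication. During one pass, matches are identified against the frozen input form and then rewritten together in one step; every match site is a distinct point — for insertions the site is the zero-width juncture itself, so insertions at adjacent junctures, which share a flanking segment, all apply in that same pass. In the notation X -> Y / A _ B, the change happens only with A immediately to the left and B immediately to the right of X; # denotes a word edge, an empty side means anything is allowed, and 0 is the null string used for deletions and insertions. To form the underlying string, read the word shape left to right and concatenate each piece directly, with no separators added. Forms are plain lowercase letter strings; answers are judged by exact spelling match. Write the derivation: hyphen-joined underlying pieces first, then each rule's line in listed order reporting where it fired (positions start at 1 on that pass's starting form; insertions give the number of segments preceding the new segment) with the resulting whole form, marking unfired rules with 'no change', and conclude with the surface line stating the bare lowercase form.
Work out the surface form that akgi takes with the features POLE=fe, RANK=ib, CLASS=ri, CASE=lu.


underlying: akgi-ta-e-ez-tz
1. v -> f, z -> s / _ #: fires at position(s) 11: akgitaeezts
2. e, i -> 0 / V _: fires at position(s) 7, 8: akgitazts
surface: akgitazts


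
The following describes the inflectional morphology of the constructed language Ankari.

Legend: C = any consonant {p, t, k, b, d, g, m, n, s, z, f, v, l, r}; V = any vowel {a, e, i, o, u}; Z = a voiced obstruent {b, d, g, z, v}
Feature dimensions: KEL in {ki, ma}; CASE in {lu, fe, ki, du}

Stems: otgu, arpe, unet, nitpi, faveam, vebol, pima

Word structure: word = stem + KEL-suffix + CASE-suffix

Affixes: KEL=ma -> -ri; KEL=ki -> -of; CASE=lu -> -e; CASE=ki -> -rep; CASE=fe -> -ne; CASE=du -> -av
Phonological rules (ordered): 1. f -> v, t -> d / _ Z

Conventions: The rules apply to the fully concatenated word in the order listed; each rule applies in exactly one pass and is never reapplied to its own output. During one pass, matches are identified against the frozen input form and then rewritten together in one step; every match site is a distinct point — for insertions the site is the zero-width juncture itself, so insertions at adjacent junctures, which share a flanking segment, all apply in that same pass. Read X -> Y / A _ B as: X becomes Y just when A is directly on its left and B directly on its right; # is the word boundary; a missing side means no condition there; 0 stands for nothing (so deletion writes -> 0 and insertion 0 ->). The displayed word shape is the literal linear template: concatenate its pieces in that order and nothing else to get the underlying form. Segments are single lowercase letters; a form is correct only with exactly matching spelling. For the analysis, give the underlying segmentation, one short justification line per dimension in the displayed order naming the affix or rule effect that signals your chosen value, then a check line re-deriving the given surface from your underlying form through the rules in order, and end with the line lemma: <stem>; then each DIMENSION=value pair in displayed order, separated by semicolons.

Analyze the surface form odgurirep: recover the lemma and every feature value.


underlying: otgu-ri-rep
KEL=ma - signalled by the affix -ri
CASE=ki - signalled by the affix -rep
check: otgurirep -> odgurirep
lemma: otgu; KEL=ma; CASE=ki


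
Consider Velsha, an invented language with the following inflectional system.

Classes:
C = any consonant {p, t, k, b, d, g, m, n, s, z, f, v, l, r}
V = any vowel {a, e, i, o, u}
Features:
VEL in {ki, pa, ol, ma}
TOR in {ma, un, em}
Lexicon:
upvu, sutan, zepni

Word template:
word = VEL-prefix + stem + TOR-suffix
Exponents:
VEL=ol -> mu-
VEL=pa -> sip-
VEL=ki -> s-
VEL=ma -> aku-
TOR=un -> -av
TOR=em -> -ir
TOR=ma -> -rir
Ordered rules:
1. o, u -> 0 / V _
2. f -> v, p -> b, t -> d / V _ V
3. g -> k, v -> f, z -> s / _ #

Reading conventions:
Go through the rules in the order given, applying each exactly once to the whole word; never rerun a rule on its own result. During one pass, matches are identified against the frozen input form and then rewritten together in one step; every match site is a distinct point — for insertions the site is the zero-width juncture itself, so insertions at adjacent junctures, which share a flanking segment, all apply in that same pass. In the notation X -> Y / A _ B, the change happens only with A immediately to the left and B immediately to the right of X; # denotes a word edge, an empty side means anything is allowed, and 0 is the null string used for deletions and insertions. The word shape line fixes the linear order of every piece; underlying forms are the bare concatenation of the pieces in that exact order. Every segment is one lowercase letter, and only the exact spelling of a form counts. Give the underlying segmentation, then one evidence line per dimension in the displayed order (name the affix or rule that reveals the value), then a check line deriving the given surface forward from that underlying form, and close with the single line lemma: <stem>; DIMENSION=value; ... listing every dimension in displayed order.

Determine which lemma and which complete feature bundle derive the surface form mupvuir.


underlying: mu-upvu-ir
VEL=ol - signalled by the affix mu-
TOR=em - signalled by the affix -ir
check: muupvuir -> mupvuir -> mupvuir -> mupvuir
lemma: upvu; VEL=ol; TOR=em


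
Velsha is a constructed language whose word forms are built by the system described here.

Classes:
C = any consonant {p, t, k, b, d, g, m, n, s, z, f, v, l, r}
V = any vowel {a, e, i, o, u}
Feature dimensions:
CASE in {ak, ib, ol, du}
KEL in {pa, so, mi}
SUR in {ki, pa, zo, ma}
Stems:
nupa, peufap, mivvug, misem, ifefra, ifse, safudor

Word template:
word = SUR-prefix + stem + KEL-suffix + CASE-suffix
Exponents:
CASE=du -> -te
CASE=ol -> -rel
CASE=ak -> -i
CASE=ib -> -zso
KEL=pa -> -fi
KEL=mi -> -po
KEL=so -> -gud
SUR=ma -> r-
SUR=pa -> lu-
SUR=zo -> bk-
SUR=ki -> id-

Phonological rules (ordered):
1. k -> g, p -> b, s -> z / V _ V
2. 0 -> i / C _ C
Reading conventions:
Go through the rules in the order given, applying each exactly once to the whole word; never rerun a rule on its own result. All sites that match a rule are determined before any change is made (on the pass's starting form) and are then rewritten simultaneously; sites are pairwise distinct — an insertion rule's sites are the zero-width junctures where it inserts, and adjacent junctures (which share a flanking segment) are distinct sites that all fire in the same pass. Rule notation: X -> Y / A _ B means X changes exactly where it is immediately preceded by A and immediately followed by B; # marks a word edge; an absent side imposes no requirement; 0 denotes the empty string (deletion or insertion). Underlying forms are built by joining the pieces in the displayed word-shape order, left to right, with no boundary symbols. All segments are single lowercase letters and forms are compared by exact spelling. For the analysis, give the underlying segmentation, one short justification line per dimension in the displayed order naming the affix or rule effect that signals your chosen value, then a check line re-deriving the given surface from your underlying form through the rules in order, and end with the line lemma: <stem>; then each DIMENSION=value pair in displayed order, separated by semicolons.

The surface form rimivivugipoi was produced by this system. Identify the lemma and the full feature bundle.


underlying: r-mivvug-po-i
CASE=ak - signalled by the affix -i
KEL=mi - signalled by the affix -po
SUR=ma - signalled by the affix r-
check: rmivvugpoi -> rmivvugpoi -> rimivivugipoi
lemma: mivvug; CASE=ak; KEL=mi; SUR=ma
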